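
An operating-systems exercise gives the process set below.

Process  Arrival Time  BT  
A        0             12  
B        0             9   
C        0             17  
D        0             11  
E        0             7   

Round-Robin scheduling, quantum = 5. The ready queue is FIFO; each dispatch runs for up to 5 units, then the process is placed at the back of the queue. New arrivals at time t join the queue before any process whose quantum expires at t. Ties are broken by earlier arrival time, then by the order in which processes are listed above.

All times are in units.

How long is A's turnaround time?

48

Timeline: | A 0-5 | B 5-10 | C 10-15 | D 15-20 | E 20-25 | A 25-30 | B 30-34 | C 34-39 | D 39-44 | E 44-46 | A 46-48 | C 48-53 | D 53-54 | C 54-56 |
Completion: A=48  B=34  C=56  D=54  E=46
Turnaround (C−A): A=48  B=34  C=56  D=54  E=46
Turnaround(A) = completion − arrival = 48 − 0 = 48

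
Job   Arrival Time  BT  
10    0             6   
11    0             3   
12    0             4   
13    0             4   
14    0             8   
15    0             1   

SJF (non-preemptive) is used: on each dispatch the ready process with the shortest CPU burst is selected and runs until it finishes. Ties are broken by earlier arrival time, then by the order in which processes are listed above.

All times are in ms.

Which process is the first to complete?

Schedule: | 15 0-1 | 11 1-4 | 12 4-8 | 13 8-12 | 10 12-18 | 14 18-26 |
Completion: 10=18  11=4  12=8  13=12  14=26  15=1
Turnaround (C−A): 10=18  11=4  12=8  13=12  14=26  15=1
Finish order: 15 → 11 → 12 → 13 → 10 → 14

15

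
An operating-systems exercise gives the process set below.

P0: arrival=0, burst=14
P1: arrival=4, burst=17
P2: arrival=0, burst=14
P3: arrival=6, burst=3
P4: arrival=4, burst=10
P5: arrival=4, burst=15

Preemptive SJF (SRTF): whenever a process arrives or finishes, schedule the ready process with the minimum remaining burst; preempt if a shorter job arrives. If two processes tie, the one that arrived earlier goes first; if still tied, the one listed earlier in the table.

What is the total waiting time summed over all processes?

Gantt: | P0 0-6 | P3 6-9 | P0 9-17 | P4 17-27 | P2 27-41 | P5 41-56 | P1 56-73 |
Completion: P0=17  P1=73  P2=41  P3=9  P4=27  P5=56
Waiting = turnaround − burst: P0=3, P1=52, P2=27, P3=0, P4=13, P5=37
Total waiting = 3 + 52 + 27 + 0 + 13 + 37 = 132

132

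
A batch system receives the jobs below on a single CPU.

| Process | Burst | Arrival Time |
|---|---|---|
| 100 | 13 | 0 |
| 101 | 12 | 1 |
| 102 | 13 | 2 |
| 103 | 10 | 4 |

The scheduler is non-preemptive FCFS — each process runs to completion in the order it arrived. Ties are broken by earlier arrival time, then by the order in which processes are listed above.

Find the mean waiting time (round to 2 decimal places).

17.25

Gantt: | 100 0-13 | 101 13-25 | 102 25-38 | 103 38-48 |
Completion: 100=13  101=25  102=38  103=48
Turnaround (C−A): 100=13  101=24  102=36  103=44
Waiting times: 100=0, 101=12, 102=23, 103=34
Average waiting = (0+12+23+34) / 4 = 69/4 = 17.25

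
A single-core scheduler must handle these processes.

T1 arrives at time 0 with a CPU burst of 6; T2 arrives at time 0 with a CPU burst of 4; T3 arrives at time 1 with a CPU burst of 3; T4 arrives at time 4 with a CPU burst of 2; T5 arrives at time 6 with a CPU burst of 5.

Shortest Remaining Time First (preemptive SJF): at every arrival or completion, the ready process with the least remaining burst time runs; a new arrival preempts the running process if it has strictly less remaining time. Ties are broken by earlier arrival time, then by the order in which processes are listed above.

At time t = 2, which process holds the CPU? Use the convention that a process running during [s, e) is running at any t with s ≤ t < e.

T2

Gantt: | T2 0-4 | T4 4-6 | T3 6-9 | T5 9-14 | T1 14-20 |
Completion: T1=20  T2=4  T3=9  T4=6  T5=14
Turnaround (C−A): T1=20  T2=4  T3=8  T4=2  T5=8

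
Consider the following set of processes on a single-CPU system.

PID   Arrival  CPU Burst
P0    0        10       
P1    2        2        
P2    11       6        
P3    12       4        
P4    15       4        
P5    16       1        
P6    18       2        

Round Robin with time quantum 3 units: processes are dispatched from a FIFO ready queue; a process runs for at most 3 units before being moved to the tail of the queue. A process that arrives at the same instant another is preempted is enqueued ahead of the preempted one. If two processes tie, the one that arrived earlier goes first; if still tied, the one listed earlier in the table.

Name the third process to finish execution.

Timeline: | P0 0-3 | P1 3-5 | P0 5-11 | P2 11-14 | P0 14-15 | P3 15-18 | P2 18-21 | P4 21-24 | P5 24-25 | P6 25-27 | P3 27-28 | P4 28-29 |
Completion: P0=15  P1=5  P2=21  P3=28  P4=29  P5=25  P6=27
Finish order: P1 → P0 → P2 → P5 → P6 → P3 → P4

P2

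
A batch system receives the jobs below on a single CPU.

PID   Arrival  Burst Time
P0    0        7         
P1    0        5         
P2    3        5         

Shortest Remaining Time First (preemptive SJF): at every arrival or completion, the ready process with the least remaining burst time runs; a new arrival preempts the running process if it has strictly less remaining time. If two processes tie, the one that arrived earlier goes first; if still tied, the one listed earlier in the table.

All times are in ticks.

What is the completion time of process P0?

Schedule: | P1 0-5 | P2 5-10 | P0 10-17 |
Completion: P0=17  P1=5  P2=10
Turnaround (C−A): P0=17  P1=5  P2=7

17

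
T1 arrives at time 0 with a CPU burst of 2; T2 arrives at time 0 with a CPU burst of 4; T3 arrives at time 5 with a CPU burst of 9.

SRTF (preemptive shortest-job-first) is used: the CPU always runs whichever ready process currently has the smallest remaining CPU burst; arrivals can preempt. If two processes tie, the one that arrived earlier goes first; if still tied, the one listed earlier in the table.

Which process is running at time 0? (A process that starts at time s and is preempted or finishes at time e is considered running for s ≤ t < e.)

T1

Schedule: | T1 0-2 | T2 2-6 | T3 6-15 |
Completion: T1=2  T2=6  T3=15
Turnaround (C−A): T1=2  T2=6  T3=10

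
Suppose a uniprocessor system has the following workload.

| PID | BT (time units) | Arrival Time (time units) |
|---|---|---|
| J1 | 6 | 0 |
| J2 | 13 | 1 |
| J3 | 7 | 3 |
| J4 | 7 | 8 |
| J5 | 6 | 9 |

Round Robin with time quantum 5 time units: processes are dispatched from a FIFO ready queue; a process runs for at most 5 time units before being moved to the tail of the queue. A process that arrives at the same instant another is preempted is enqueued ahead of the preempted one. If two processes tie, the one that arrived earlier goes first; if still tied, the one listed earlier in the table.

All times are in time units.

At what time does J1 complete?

16

Gantt: | J1 0-5 | J2 5-10 | J3 10-15 | J1 15-16 | J4 16-21 | J5 21-26 | J2 26-31 | J3 31-33 | J4 33-35 | J5 35-36 | J2 36-39 |
Completion: J1=16  J2=39  J3=33  J4=35  J5=36
Turnaround (C−A): J1=16  J2=38  J3=30  J4=27  J5=27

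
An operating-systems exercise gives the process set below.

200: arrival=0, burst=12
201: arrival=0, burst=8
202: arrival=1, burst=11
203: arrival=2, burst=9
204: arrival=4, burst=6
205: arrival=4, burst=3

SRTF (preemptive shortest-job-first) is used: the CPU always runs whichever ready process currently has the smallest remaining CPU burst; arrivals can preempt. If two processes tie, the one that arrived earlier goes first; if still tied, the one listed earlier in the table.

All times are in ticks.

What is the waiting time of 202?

Timeline: | 201 0-4 | 205 4-7 | 201 7-11 | 204 11-17 | 203 17-26 | 202 26-37 | 200 37-49 |
Completion: 200=49  201=11  202=37  203=26  204=17  205=7
Waiting(202) = turnaround − burst = 36 − 11 = 25

25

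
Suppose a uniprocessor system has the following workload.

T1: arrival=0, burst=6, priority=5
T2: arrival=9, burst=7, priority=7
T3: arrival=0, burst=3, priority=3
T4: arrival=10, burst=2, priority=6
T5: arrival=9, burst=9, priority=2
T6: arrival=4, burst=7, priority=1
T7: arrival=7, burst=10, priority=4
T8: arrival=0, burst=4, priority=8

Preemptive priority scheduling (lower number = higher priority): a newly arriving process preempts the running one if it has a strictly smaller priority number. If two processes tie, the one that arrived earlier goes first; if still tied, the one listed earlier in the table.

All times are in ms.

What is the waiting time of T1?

Gantt: | T3 0-3 | T1 3-4 | T6 4-11 | T5 11-20 | T7 20-30 | T1 30-35 | T4 35-37 | T2 37-44 | T8 44-48 |
Completion: T1=35  T2=44  T3=3  T4=37  T5=20  T6=11  T7=30  T8=48
Turnaround (C−A): T1=35  T2=35  T3=3  T4=27  T5=11  T6=7  T7=23  T8=48
Waiting(T1) = turnaround − burst = 35 − 6 = 29

29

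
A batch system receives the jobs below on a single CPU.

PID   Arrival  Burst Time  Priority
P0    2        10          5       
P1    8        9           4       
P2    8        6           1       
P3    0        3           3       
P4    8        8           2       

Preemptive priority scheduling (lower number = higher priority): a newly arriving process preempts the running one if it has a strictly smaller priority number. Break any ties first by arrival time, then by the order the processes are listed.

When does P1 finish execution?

Schedule: | P3 0-3 | P0 3-8 | P2 8-14 | P4 14-22 | P1 22-31 | P0 31-36 |
Completion: P0=36  P1=31  P2=14  P3=3  P4=22

31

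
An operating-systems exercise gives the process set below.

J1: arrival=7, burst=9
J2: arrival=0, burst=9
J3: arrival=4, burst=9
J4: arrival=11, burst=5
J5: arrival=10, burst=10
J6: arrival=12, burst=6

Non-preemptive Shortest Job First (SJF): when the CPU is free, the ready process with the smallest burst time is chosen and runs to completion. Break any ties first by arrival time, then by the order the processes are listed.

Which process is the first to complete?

Timeline: | J2 0-9 | J3 9-18 | J4 18-23 | J6 23-29 | J1 29-38 | J5 38-48 |
Completion: J1=38  J2=9  J3=18  J4=23  J5=48  J6=29
Finish order: J2 → J3 → J4 → J6 → J1 → J5

J2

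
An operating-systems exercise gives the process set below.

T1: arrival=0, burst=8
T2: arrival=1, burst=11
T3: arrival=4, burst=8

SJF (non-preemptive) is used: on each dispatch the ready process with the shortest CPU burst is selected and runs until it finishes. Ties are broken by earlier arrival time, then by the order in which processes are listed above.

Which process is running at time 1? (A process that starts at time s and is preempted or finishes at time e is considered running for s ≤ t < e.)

Gantt: | T1 0-8 | T3 8-16 | T2 16-27 |
Completion: T1=8  T2=27  T3=16
Turnaround (C−A): T1=8  T2=26  T3=12

T1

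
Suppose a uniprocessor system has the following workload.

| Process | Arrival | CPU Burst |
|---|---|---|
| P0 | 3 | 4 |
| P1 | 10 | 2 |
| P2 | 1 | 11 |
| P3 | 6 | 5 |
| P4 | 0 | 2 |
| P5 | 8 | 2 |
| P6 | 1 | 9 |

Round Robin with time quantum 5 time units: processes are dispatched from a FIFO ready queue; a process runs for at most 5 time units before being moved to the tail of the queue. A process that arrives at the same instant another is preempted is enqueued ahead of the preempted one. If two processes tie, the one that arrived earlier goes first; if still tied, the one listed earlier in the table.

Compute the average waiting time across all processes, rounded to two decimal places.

14.57

Schedule: | P4 0-2 | P2 2-7 | P6 7-12 | P0 12-16 | P3 16-21 | P2 21-26 | P5 26-28 | P1 28-30 | P6 30-34 | P2 34-35 |
Completion: P0=16  P1=30  P2=35  P3=21  P4=2  P5=28  P6=34
Waiting times: P0=9, P1=18, P2=23, P3=10, P4=0, P5=18, P6=24
Average waiting = (9+18+23+10+0+18+24) / 7 = 102/7 = 14.57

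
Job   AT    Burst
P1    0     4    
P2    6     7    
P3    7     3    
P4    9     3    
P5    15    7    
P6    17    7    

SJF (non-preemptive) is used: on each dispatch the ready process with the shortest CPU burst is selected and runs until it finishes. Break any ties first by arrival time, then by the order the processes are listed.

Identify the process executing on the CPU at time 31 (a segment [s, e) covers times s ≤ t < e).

P6

Gantt: | P1 0-4 | idle 4-6 | P2 6-13 | P3 13-16 | P4 16-19 | P5 19-26 | P6 26-33 |
Completion: P1=4  P2=13  P3=16  P4=19  P5=26  P6=33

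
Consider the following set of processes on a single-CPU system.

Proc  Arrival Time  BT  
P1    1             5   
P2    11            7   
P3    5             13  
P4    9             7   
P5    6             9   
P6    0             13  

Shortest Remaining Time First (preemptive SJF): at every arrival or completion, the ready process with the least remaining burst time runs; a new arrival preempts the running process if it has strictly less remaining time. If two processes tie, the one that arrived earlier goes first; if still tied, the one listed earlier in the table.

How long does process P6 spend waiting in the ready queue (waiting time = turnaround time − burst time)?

Schedule: | P6 0-1 | P1 1-6 | P5 6-15 | P4 15-22 | P2 22-29 | P6 29-41 | P3 41-54 |
Completion: P1=6  P2=29  P3=54  P4=22  P5=15  P6=41
Turnaround (C−A): P1=5  P2=18  P3=49  P4=13  P5=9  P6=41
Waiting(P6) = turnaround − burst = 41 − 13 = 28

28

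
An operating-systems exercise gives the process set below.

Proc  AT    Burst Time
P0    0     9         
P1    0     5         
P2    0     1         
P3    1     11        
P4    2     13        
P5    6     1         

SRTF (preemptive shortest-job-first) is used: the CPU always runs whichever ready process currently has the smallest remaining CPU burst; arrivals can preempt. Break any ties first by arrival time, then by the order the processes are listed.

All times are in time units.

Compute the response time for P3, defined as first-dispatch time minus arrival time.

15

Schedule: | P2 0-1 | P1 1-6 | P5 6-7 | P0 7-16 | P3 16-27 | P4 27-40 |
Completion: P0=16  P1=6  P2=1  P3=27  P4=40  P5=7
Turnaround (C−A): P0=16  P1=6  P2=1  P3=26  P4=38  P5=1
Response(P3) = first start − arrival = 16 − 1 = 15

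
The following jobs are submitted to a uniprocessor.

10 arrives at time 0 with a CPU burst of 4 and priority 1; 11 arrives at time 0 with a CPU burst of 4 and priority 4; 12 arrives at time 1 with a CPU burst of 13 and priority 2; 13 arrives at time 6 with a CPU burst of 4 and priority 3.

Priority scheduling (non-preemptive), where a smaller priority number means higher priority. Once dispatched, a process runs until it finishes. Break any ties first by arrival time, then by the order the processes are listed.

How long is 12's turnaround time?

16

Schedule: | 10 0-4 | 12 4-17 | 13 17-21 | 11 21-25 |
Completion: 10=4  11=25  12=17  13=21
Turnaround (C−A): 10=4  11=25  12=16  13=15
Turnaround(12) = completion − arrival = 17 − 1 = 16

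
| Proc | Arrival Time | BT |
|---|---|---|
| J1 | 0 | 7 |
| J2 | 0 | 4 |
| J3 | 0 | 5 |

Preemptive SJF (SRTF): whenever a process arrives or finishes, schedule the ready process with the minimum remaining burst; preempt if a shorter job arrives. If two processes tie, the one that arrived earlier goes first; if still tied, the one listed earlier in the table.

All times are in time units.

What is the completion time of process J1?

Schedule: | J2 0-4 | J3 4-9 | J1 9-16 |
Completion: J1=16  J2=4  J3=9
Turnaround (C−A): J1=16  J2=4  J3=9

16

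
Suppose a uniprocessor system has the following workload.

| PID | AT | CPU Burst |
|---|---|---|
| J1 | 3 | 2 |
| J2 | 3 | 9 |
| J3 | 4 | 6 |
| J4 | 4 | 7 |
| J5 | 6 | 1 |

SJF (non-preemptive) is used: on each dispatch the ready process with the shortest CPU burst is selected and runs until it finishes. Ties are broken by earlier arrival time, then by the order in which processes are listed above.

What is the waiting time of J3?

1

Schedule: | idle 0-3 | J1 3-5 | J3 5-11 | J5 11-12 | J4 12-19 | J2 19-28 |
Completion: J1=5  J2=28  J3=11  J4=19  J5=12
Waiting(J3) = turnaround − burst = 7 − 6 = 1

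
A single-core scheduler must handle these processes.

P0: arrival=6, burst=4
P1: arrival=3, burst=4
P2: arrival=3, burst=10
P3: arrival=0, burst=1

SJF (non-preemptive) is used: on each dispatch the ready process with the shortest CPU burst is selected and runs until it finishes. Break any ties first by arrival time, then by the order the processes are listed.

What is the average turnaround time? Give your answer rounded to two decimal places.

Schedule: | P3 0-1 | idle 1-3 | P1 3-7 | P0 7-11 | P2 11-21 |
Completion: P0=11  P1=7  P2=21  P3=1
Turnaround times: P0=5, P1=4, P2=18, P3=1
Average turnaround = (5+4+18+1) / 4 = 28/4 = 7.00

7.00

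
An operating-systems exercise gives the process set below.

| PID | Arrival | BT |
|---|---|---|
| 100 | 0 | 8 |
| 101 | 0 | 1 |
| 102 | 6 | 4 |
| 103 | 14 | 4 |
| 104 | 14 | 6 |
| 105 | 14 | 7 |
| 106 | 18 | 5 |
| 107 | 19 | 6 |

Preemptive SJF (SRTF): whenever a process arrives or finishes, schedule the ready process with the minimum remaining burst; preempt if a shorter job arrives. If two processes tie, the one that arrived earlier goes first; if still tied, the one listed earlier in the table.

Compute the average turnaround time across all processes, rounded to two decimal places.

10.63

Gantt: | 101 0-1 | 100 1-9 | 102 9-13 | idle 13-14 | 103 14-18 | 106 18-23 | 104 23-29 | 107 29-35 | 105 35-42 |
Completion: 100=9  101=1  102=13  103=18  104=29  105=42  106=23  107=35
Turnaround (C−A): 100=9  101=1  102=7  103=4  104=15  105=28  106=5  107=16
Turnaround times: 100=9, 101=1, 102=7, 103=4, 104=15, 105=28, 106=5, 107=16
Average turnaround = (9+1+7+4+15+28+5+16) / 8 = 85/8 = 10.63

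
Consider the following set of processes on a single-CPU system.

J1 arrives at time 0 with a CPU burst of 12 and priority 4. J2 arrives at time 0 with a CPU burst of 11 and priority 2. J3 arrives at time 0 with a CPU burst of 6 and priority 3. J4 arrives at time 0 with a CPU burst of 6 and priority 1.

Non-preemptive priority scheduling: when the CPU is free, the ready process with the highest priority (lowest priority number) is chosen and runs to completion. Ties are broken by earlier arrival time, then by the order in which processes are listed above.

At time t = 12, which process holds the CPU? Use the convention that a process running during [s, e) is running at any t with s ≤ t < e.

J2

Gantt: | J4 0-6 | J2 6-17 | J3 17-23 | J1 23-35 |
Completion: J1=35  J2=17  J3=23  J4=6
Turnaround (C−A): J1=35  J2=17  J3=23  J4=6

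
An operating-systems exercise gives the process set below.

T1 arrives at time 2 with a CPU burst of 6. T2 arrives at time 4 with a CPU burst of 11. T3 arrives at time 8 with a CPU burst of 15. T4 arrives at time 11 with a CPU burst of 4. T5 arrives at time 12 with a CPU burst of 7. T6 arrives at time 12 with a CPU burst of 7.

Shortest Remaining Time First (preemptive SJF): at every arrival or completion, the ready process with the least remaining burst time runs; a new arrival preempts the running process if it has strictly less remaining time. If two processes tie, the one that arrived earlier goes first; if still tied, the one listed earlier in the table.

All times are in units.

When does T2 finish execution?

37

Timeline: | idle 0-2 | T1 2-8 | T2 8-11 | T4 11-15 | T5 15-22 | T6 22-29 | T2 29-37 | T3 37-52 |
Completion: T1=8  T2=37  T3=52  T4=15  T5=22  T6=29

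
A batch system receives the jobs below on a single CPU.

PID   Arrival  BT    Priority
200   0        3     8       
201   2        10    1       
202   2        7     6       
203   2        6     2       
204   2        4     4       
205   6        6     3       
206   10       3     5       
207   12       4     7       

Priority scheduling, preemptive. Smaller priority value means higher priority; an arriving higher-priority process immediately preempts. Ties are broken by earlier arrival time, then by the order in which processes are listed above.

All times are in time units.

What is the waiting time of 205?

12

Schedule: | 200 0-2 | 201 2-12 | 203 12-18 | 205 18-24 | 204 24-28 | 206 28-31 | 202 31-38 | 207 38-42 | 200 42-43 |
Completion: 200=43  201=12  202=38  203=18  204=28  205=24  206=31  207=42
Waiting(205) = turnaround − burst = 18 − 6 = 12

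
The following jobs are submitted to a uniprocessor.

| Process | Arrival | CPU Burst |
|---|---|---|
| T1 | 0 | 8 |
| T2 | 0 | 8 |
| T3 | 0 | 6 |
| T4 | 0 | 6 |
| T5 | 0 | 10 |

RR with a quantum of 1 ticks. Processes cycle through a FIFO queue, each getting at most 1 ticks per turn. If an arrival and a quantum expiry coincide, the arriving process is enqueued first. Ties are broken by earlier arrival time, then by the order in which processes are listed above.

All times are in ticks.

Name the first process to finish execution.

T3

Gantt: | T1 0-1 | T2 1-2 | T3 2-3 | T4 3-4 | T5 4-5 | T1 5-6 | T2 6-7 | T3 7-8 | T4 8-9 | T5 9-10 | T1 10-11 | T2 11-12 | T3 12-13 | T4 13-14 | T5 14-15 | T1 15-16 | T2 16-17 | T3 17-18 | T4 18-19 | T5 19-20 | T1 20-21 | T2 21-22 | T3 22-23 | T4 23-24 | T5 24-25 | T1 25-26 | T2 26-27 | T3 27-28 | T4 28-29 | T5 29-30 | T1 30-31 | T2 31-32 | T5 32-33 | T1 33-34 | T2 34-35 | T5 35-38 |
Completion: T1=34  T2=35  T3=28  T4=29  T5=38
Turnaround (C−A): T1=34  T2=35  T3=28  T4=29  T5=38
Finish order: T3 → T4 → T1 → T2 → T5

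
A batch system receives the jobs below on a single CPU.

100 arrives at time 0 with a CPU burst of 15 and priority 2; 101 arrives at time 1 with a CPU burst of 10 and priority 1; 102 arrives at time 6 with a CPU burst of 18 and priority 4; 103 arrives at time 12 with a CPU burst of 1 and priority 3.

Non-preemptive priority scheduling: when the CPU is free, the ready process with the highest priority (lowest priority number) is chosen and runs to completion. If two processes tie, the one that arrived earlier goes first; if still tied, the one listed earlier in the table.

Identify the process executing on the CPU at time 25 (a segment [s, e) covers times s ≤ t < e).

Gantt: | 100 0-15 | 101 15-25 | 103 25-26 | 102 26-44 |
Completion: 100=15  101=25  102=44  103=26

103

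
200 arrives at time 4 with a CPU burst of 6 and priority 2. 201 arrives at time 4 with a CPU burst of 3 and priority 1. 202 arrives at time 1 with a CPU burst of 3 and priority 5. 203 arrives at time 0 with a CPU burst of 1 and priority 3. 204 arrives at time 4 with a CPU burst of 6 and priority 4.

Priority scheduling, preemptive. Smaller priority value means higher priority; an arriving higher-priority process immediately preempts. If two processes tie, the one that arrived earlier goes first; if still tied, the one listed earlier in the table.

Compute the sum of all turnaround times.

Timeline: | 203 0-1 | 202 1-4 | 201 4-7 | 200 7-13 | 204 13-19 |
Completion: 200=13  201=7  202=4  203=1  204=19
Turnaround = completion − arrival: 200=9, 201=3, 202=3, 203=1, 204=15
Total turnaround = 9 + 3 + 3 + 1 + 15 = 31

31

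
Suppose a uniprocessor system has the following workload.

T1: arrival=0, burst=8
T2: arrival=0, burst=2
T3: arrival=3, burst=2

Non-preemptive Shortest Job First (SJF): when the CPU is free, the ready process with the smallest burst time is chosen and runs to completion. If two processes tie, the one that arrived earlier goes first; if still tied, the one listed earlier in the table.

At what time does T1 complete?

Gantt: | T2 0-2 | T1 2-10 | T3 10-12 |
Completion: T1=10  T2=2  T3=12
Turnaround (C−A): T1=10  T2=2  T3=9

10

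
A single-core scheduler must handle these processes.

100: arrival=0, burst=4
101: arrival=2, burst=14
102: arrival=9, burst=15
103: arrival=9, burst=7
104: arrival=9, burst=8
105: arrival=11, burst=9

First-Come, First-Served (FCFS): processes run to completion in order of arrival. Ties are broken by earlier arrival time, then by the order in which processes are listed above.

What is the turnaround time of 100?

Timeline: | 100 0-4 | 101 4-18 | 102 18-33 | 103 33-40 | 104 40-48 | 105 48-57 |
Completion: 100=4  101=18  102=33  103=40  104=48  105=57
Turnaround(100) = completion − arrival = 4 − 0 = 4

4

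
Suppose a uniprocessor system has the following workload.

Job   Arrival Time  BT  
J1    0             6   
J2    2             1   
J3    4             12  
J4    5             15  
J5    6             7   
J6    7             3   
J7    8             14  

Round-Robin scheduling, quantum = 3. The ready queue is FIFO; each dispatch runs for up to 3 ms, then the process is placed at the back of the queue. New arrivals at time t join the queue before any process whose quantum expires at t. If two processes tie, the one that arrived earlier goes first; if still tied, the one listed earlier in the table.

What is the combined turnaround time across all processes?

200

Gantt: | J1 0-3 | J2 3-4 | J1 4-7 | J3 7-10 | J4 10-13 | J5 13-16 | J6 16-19 | J7 19-22 | J3 22-25 | J4 25-28 | J5 28-31 | J7 31-34 | J3 34-37 | J4 37-40 | J5 40-41 | J7 41-44 | J3 44-47 | J4 47-50 | J7 50-53 | J4 53-56 | J7 56-58 |
Completion: J1=7  J2=4  J3=47  J4=56  J5=41  J6=19  J7=58
Turnaround (C−A): J1=7  J2=2  J3=43  J4=51  J5=35  J6=12  J7=50
Turnaround = completion − arrival: J1=7, J2=2, J3=43, J4=51, J5=35, J6=12, J7=50
Total turnaround = 7 + 2 + 43 + 51 + 35 + 12 + 50 = 200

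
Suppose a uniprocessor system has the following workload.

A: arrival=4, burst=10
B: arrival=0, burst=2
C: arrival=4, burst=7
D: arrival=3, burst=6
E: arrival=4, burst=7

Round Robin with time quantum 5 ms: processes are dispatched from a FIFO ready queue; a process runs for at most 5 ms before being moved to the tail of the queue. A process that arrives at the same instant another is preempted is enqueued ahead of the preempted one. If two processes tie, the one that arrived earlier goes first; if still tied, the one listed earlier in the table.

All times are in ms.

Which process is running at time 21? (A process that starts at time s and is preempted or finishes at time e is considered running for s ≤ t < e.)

E

Timeline: | B 0-2 | idle 2-3 | D 3-8 | A 8-13 | C 13-18 | E 18-23 | D 23-24 | A 24-29 | C 29-31 | E 31-33 |
Completion: A=29  B=2  C=31  D=24  E=33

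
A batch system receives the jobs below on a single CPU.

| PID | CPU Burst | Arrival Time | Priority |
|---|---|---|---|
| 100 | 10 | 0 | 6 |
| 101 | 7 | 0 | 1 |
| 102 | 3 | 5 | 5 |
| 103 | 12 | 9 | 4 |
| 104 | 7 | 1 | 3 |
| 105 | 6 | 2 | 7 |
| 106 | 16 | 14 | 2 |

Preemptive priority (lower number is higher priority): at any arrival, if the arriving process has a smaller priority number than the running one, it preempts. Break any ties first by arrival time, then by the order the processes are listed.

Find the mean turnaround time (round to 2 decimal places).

Schedule: | 101 0-7 | 104 7-14 | 106 14-30 | 103 30-42 | 102 42-45 | 100 45-55 | 105 55-61 |
Completion: 100=55  101=7  102=45  103=42  104=14  105=61  106=30
Turnaround (C−A): 100=55  101=7  102=40  103=33  104=13  105=59  106=16
Turnaround times: 100=55, 101=7, 102=40, 103=33, 104=13, 105=59, 106=16
Average turnaround = (55+7+40+33+13+59+16) / 7 = 223/7 = 31.86

31.86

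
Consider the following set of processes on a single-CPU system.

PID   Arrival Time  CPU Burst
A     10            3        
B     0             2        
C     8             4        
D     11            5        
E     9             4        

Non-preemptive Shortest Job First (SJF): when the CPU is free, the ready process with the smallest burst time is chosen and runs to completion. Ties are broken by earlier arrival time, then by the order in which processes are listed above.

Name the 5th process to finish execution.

D

Schedule: | B 0-2 | idle 2-8 | C 8-12 | A 12-15 | E 15-19 | D 19-24 |
Completion: A=15  B=2  C=12  D=24  E=19
Turnaround (C−A): A=5  B=2  C=4  D=13  E=10
Finish order: B → C → A → E → D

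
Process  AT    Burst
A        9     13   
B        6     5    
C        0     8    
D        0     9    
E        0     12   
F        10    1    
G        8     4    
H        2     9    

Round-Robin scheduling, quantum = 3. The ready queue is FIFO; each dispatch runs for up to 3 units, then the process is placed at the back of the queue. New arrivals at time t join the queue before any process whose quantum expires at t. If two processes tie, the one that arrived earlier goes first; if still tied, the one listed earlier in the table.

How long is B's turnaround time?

32

Timeline: | C 0-3 | D 3-6 | E 6-9 | H 9-12 | C 12-15 | B 15-18 | D 18-21 | G 21-24 | A 24-27 | E 27-30 | F 30-31 | H 31-34 | C 34-36 | B 36-38 | D 38-41 | G 41-42 | A 42-45 | E 45-48 | H 48-51 | A 51-54 | E 54-57 | A 57-61 |
Completion: A=61  B=38  C=36  D=41  E=57  F=31  G=42  H=51
Turnaround(B) = completion − arrival = 38 − 6 = 32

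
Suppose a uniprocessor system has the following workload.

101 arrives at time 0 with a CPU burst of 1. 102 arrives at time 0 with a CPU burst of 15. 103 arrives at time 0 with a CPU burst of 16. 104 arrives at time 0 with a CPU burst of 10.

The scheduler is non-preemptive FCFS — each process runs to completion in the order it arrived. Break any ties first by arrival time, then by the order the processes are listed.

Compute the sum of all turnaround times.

Timeline: | 101 0-1 | 102 1-16 | 103 16-32 | 104 32-42 |
Completion: 101=1  102=16  103=32  104=42
Turnaround (C−A): 101=1  102=16  103=32  104=42
Turnaround = completion − arrival: 101=1, 102=16, 103=32, 104=42
Total turnaround = 1 + 16 + 32 + 42 = 91

91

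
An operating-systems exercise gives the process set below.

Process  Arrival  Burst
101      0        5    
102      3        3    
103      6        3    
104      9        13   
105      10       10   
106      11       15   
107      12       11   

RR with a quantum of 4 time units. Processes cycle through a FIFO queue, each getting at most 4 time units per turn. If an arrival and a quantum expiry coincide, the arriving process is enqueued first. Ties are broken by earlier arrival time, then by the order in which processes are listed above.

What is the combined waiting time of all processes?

Gantt: | 101 0-4 | 102 4-7 | 101 7-8 | 103 8-11 | 104 11-15 | 105 15-19 | 106 19-23 | 107 23-27 | 104 27-31 | 105 31-35 | 106 35-39 | 107 39-43 | 104 43-47 | 105 47-49 | 106 49-53 | 107 53-56 | 104 56-57 | 106 57-60 |
Completion: 101=8  102=7  103=11  104=57  105=49  106=60  107=56
Turnaround (C−A): 101=8  102=4  103=5  104=48  105=39  106=49  107=44
Waiting = turnaround − burst: 101=3, 102=1, 103=2, 104=35, 105=29, 106=34, 107=33
Total waiting = 3 + 1 + 2 + 35 + 29 + 34 + 33 = 137

137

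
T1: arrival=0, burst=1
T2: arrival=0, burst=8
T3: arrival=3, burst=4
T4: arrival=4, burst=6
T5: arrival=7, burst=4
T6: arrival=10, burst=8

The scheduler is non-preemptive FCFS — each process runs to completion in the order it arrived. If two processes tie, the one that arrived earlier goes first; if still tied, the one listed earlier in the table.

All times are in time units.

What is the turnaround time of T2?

Schedule: | T1 0-1 | T2 1-9 | T3 9-13 | T4 13-19 | T5 19-23 | T6 23-31 |
Completion: T1=1  T2=9  T3=13  T4=19  T5=23  T6=31
Turnaround (C−A): T1=1  T2=9  T3=10  T4=15  T5=16  T6=21
Turnaround(T2) = completion − arrival = 9 − 0 = 9

9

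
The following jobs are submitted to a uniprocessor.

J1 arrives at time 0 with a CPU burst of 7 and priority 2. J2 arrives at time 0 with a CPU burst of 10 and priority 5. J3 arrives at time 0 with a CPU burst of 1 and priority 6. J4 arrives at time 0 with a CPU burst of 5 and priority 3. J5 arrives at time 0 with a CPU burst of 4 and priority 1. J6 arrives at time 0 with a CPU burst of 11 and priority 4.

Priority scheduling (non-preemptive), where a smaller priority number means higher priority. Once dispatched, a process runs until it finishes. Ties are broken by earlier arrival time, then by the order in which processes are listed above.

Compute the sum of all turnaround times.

133

Timeline: | J5 0-4 | J1 4-11 | J4 11-16 | J6 16-27 | J2 27-37 | J3 37-38 |
Completion: J1=11  J2=37  J3=38  J4=16  J5=4  J6=27
Turnaround = completion − arrival: J1=11, J2=37, J3=38, J4=16, J5=4, J6=27
Total turnaround = 11 + 37 + 38 + 16 + 4 + 27 = 133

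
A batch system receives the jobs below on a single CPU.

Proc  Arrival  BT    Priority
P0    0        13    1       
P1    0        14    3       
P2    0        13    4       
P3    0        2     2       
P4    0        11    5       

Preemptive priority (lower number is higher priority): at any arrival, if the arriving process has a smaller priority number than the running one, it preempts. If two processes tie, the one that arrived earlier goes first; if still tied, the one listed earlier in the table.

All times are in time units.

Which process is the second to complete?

P3

Timeline: | P0 0-13 | P3 13-15 | P1 15-29 | P2 29-42 | P4 42-53 |
Completion: P0=13  P1=29  P2=42  P3=15  P4=53
Turnaround (C−A): P0=13  P1=29  P2=42  P3=15  P4=53
Finish order: P0 → P3 → P1 → P2 → P4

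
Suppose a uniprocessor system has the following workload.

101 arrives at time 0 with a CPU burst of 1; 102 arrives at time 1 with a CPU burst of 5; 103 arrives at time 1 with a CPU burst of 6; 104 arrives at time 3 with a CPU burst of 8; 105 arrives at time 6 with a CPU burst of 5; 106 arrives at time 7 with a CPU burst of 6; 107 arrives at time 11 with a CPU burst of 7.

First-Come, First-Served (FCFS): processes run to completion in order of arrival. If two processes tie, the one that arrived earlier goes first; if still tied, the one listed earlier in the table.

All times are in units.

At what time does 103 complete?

Gantt: | 101 0-1 | 102 1-6 | 103 6-12 | 104 12-20 | 105 20-25 | 106 25-31 | 107 31-38 |
Completion: 101=1  102=6  103=12  104=20  105=25  106=31  107=38
Turnaround (C−A): 101=1  102=5  103=11  104=17  105=19  106=24  107=27

12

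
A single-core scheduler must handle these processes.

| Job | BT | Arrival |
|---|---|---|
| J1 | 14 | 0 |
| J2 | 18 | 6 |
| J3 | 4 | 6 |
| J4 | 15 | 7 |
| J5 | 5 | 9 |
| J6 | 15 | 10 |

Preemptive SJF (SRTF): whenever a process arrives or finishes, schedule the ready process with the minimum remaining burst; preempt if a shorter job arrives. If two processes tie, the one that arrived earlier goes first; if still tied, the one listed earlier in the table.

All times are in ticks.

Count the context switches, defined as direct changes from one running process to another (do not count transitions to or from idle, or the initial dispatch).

Gantt: | J1 0-6 | J3 6-10 | J5 10-15 | J1 15-23 | J4 23-38 | J6 38-53 | J2 53-71 |
Completion: J1=23  J2=71  J3=10  J4=38  J5=15  J6=53

6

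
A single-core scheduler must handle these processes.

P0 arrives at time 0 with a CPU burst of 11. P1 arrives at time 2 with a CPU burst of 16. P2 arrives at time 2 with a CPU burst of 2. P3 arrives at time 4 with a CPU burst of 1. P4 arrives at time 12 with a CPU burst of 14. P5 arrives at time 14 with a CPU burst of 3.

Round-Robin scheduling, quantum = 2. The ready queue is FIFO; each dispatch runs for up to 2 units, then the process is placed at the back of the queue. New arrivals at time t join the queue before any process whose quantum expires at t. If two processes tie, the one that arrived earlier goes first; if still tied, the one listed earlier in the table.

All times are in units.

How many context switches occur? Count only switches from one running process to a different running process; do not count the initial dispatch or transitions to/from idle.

Timeline: | P0 0-2 | P1 2-4 | P2 4-6 | P0 6-8 | P3 8-9 | P1 9-11 | P0 11-13 | P1 13-15 | P4 15-17 | P0 17-19 | P5 19-21 | P1 21-23 | P4 23-25 | P0 25-27 | P5 27-28 | P1 28-30 | P4 30-32 | P0 32-33 | P1 33-35 | P4 35-37 | P1 37-39 | P4 39-41 | P1 41-43 | P4 43-47 |
Completion: P0=33  P1=43  P2=6  P3=9  P4=47  P5=28
Turnaround (C−A): P0=33  P1=41  P2=4  P3=5  P4=35  P5=14

23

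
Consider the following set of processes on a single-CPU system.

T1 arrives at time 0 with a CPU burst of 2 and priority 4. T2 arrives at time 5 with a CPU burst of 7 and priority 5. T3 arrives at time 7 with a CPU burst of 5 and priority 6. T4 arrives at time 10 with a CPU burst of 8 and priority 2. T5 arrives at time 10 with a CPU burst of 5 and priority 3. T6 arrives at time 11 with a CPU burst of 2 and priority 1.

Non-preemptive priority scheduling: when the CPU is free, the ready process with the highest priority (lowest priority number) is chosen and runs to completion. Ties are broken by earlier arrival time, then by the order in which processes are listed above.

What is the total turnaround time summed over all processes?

66

Schedule: | T1 0-2 | idle 2-5 | T2 5-12 | T6 12-14 | T4 14-22 | T5 22-27 | T3 27-32 |
Completion: T1=2  T2=12  T3=32  T4=22  T5=27  T6=14
Turnaround (C−A): T1=2  T2=7  T3=25  T4=12  T5=17  T6=3
Turnaround = completion − arrival: T1=2, T2=7, T3=25, T4=12, T5=17, T6=3
Total turnaround = 2 + 7 + 25 + 12 + 17 + 3 = 66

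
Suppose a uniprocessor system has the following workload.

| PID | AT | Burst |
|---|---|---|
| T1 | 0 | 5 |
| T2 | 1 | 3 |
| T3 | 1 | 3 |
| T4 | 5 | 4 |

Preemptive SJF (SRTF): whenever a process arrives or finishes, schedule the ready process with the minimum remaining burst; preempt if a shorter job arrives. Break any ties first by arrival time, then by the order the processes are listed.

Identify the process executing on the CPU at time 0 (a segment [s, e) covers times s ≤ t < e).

Timeline: | T1 0-1 | T2 1-4 | T3 4-7 | T1 7-11 | T4 11-15 |
Completion: T1=11  T2=4  T3=7  T4=15
Turnaround (C−A): T1=11  T2=3  T3=6  T4=10

T1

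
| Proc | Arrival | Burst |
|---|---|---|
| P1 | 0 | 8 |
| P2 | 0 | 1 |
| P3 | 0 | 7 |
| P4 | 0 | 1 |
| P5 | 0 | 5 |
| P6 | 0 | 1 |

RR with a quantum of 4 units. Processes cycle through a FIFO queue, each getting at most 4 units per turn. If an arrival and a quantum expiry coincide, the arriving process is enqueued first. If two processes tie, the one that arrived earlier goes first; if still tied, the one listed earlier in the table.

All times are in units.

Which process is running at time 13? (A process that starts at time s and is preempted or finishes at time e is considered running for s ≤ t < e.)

Schedule: | P1 0-4 | P2 4-5 | P3 5-9 | P4 9-10 | P5 10-14 | P6 14-15 | P1 15-19 | P3 19-22 | P5 22-23 |
Completion: P1=19  P2=5  P3=22  P4=10  P5=23  P6=15
Turnaround (C−A): P1=19  P2=5  P3=22  P4=10  P5=23  P6=15

P5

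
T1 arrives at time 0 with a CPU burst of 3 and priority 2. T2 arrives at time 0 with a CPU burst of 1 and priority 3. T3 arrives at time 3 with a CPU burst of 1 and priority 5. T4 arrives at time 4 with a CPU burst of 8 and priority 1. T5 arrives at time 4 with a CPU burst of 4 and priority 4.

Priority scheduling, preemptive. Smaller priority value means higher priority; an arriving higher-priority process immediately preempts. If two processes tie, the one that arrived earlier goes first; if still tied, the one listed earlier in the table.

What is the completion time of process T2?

4

Timeline: | T1 0-3 | T2 3-4 | T4 4-12 | T5 12-16 | T3 16-17 |
Completion: T1=3  T2=4  T3=17  T4=12  T5=16
Turnaround (C−A): T1=3  T2=4  T3=14  T4=8  T5=12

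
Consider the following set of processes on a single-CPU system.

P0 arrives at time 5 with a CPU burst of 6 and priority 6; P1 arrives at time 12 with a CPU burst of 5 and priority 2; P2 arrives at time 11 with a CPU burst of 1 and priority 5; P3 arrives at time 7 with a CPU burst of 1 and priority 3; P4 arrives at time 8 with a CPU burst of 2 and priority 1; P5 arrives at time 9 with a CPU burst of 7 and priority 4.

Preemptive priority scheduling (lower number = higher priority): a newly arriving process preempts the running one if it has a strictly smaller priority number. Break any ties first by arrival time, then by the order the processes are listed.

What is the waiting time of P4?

0

Timeline: | idle 0-5 | P0 5-7 | P3 7-8 | P4 8-10 | P5 10-12 | P1 12-17 | P5 17-22 | P2 22-23 | P0 23-27 |
Completion: P0=27  P1=17  P2=23  P3=8  P4=10  P5=22
Waiting(P4) = turnaround − burst = 2 − 2 = 0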